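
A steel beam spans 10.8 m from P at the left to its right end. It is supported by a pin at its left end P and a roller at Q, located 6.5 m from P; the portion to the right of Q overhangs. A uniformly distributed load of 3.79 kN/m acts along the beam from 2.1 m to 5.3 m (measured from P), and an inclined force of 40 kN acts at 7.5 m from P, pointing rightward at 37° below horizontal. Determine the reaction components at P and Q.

Resultant of the distributed load: 3.79 × 3.2 = 12.128 kN at 3.7 m from P.
Taking moments about P: Q_y·6.5 − (3.79·3.2)·3.7 − 40·sin37°·7.5 = 0 → Q_y = 225.418/6.5 = 34.6797 ≈ 34.68 kN.
ΣF_y = 0: P_y + 34.6797 − 3.79·3.2 − 40·sin37° = 0 → P_y = 1.521 kN.
ΣF_x = 0: P_x + 40·cos37° = 0 → P_x = -31.95 kN.

P_x = -31.95 kN, P_y = 1.521 kN, Q_y = 34.68 kN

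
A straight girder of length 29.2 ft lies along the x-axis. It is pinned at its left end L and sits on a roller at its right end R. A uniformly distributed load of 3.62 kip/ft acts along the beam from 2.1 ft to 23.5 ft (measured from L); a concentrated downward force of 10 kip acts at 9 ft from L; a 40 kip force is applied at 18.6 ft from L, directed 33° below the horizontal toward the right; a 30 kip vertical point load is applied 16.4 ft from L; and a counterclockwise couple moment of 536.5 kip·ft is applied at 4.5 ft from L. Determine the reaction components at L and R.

L_x = -33.55 kip, L_y = 89.86 kip, R_y = 49.39 kip

Resultant of the distributed load: 3.62 × 21.4 = 77.468 kip at 12.8 ft from L.
Taking moments about L: R_y·29.2 − (3.62·21.4)·12.8 − 10·9 − 40·sin33°·18.6 − 30·16.4 + 536.5 = 0 → R_y = 1442.3/29.2 = 49.3938 ≈ 49.39 kip.
ΣF_y = 0: L_y + 49.3938 − 3.62·21.4 − 10 − 40·sin33° − 30 = 0 → L_y = 89.86 kip.
ΣF_x = 0: L_x + 40·cos33° = 0 → L_x = -33.55 kip.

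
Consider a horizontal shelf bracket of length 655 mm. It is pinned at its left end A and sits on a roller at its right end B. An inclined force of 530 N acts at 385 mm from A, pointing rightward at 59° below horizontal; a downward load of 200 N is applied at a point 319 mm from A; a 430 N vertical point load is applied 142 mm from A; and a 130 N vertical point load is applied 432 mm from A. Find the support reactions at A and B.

ΣM about A: B_y·655 − 530·sin59°·385 − 200·319 − 430·142 − 130·432 = 0 → B_y = 355925/655 = 543.397 ≈ 543.4 N.
ΣF_y = 0: A_y + 543.397 − 530·sin59° − 200 − 430 − 130 = 0 → A_y = 670.9 N.
ΣF_x = 0: A_x + 530·cos59° = 0 → A_x = -273.0 N.

A_x = -273.0 N, A_y = 670.9 N, B_y = 543.4 N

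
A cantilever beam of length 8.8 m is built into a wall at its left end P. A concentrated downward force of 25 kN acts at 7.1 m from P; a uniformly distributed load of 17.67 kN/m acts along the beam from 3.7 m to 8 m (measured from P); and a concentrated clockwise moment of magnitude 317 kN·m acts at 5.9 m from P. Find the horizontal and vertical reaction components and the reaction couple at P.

Resultant of the distributed load: 17.67 × 4.3 = 75.981 kN at 5.85 m from P.
ΣF_x = 0: P_x = 0.
ΣF_y = 0: P_y − 25 − 17.67·4.3 = 0 → P_y = 101.0 kN.
ΣM about P: M_P − 25·7.1 − (17.67·4.3)·5.85 − 317 = 0 → M_P = 939.0 kN·m.

P_x = 0, P_y = 101.0 kN, M_P = 939.0 kN·m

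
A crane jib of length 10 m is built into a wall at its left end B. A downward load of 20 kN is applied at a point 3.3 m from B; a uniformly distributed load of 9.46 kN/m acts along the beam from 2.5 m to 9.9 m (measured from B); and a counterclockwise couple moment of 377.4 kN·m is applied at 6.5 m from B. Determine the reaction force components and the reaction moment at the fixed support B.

B_x = 0, B_y = 90.00 kN, M_B = 122.6 kN·m

Resultant of the distributed load: 9.46 × 7.4 = 70.004 kN at 6.2 m from B.
ΣF_x = 0: B_x = 0.
ΣF_y = 0: B_y − 20 − 9.46·7.4 = 0 → B_y = 90.00 kN.
ΣM about B: M_B − 20·3.3 − (9.46·7.4)·6.2 + 377.4 = 0 → M_B = 122.6 kN·m.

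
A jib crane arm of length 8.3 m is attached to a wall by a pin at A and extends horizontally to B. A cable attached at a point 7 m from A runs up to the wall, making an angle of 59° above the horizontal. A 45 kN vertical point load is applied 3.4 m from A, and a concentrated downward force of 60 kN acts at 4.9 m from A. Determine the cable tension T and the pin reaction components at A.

T = 74.50 kN, A_x = 38.37 kN, A_y = 41.14 kN

ΣM about A: T·sin59°·7 − 45·3.4 − 60·4.9 = 0 → T = 447/(7·0.857167) = 74.4979 ≈ 74.50 kN.
ΣF_x = 0: A_x − T·cos59° = 0 → A_x = 74.4979 × 0.515038 = 38.37 kN.
ΣF_y = 0: A_y + T·sin59° − 45 − 60 = 0 → A_y = 105 − 74.4979 × 0.857167 = 41.14 kN.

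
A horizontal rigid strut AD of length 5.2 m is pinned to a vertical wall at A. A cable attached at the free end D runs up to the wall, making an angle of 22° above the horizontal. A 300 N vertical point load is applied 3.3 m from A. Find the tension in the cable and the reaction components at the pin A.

T = 508.2 N, A_x = 471.2 N, A_y = 109.6 N

ΣM about A: T·sin22°·5.2 − 300·3.3 = 0 → T = 990/(5.2·0.374607) = 508.225 ≈ 508.2 N.
ΣF_x = 0: A_x − T·cos22° = 0 → A_x = 508.225 × 0.927184 = 471.2 N.
ΣF_y = 0: A_y + T·sin22° − 300 = 0 → A_y = 300 − 508.225 × 0.374607 = 109.6 N.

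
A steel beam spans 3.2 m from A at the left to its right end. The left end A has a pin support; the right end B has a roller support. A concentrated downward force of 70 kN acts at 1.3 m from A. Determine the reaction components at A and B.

A_x = 0, A_y = 41.56 kN, B_y = 28.44 kN

ΣM about A: B_y·3.2 − 70·1.3 = 0 → B_y = 91/3.2 = 28.4375 ≈ 28.44 kN.
ΣF_y = 0: A_y + 28.4375 − 70 = 0 → A_y = 41.56 kN.
ΣF_x = 0: no horizontal applied forces, so A_x = 0.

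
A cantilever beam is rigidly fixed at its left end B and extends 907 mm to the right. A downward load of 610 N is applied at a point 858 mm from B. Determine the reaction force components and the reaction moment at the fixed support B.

B_x = 0, B_y = 610.0 N, M_B = 523400 N·mm

ΣF_x = 0: B_x = 0.
ΣF_y = 0: B_y − 610 = 0 → B_y = 610.0 N.
ΣM about B: M_B − 610·858 = 0 → M_B = 523400 N·mm.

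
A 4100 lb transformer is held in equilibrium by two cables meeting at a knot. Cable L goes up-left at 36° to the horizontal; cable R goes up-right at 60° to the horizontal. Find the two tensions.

ΣF_x = 0: −T_L·cos36° + T_R·cos60° = 0 → T_R = 1.61803·T_L.
ΣF_y = 0: T_L·sin36° + T_R·sin60° = 4100.
Substitute: T_L·(0.587785 + 1.61803·0.866025) = 4100 → T_L = 2061.3 ≈ 2061 lb.
Then T_R = 1.61803 × 2061.3 = 3335 lb.

T_L = 2061 lb, T_R = 3335 lb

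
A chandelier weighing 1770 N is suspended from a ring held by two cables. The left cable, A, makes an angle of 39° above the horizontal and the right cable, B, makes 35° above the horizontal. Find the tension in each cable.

ΣF_x = 0: −T_A·cos39° + T_B·cos35° = 0 → T_B = 0.94872·T_A.
ΣF_y = 0: T_A·sin39° + T_B·sin35° = 1770.
Substitute: T_A·(0.62932 + 0.94872·0.573576) = 1770 → T_A = 1508.33 ≈ 1508 N.
Then T_B = 0.94872 × 1508.33 = 1431 N.

T_A = 1508 N, T_B = 1431 N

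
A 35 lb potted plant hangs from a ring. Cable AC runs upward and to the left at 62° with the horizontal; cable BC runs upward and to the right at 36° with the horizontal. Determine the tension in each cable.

ΣF_x = 0: −T_AC·cos62° + T_BC·cos36° = 0 → T_BC = 0.580299·T_AC.
ΣF_y = 0: T_AC·sin62° + T_BC·sin36° = 35.
Substitute: T_AC·(0.882948 + 0.580299·0.587785) = 35 → T_AC = 28.5939 ≈ 28.59 lb.
Then T_BC = 0.580299 × 28.5939 = 16.59 lb.

T_AC = 28.59 lb, T_BC = 16.59 lb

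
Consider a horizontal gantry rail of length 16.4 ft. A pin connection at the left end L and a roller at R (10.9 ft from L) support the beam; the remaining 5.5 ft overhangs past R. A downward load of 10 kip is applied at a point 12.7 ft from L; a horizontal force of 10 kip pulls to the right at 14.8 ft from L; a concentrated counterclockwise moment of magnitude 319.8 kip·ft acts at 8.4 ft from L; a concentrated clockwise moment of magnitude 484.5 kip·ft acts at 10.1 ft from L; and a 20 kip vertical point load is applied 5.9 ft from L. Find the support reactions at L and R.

Moments about L: R_y·10.9 − 10·12.7 + 319.8 − 484.5 − 20·5.9 = 0 → R_y = 409.7/10.9 = 37.5872 ≈ 37.59 kip.
ΣF_y = 0: L_y + 37.5872 − 10 − 20 = 0 → L_y = -7.587 kip.
ΣF_x = 0: L_x + 10 = 0 → L_x = -10.00 kip.

L_x = -10.00 kip, L_y = -7.587 kip, R_y = 37.59 kip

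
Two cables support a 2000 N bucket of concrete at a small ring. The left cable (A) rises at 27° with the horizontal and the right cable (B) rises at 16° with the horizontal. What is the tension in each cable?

ΣF_x = 0: −T_A·cos27° + T_B·cos16° = 0 → T_B = 0.926914·T_A.
ΣF_y = 0: T_A·sin27° + T_B·sin16° = 2000.
Substitute: T_A·(0.45399 + 0.926914·0.275637) = 2000 → T_A = 2818.96 ≈ 2819 N.
Then T_B = 0.926914 × 2818.96 = 2613 N.

T_A = 2819 N, T_B = 2613 N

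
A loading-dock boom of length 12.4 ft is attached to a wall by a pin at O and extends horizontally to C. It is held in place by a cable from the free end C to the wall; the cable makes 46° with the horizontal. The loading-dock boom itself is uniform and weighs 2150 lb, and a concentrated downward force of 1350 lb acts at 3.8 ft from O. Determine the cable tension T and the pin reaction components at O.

ΣM about O: T·sin46°·12.4 − 2150·6.2 − 1350·3.8 = 0 → T = 18460/(12.4·0.71934) = 2069.55 ≈ 2070 lb.
ΣF_x = 0: O_x − T·cos46° = 0 → O_x = 2069.55 × 0.694658 = 1438 lb.
ΣF_y = 0: O_y + T·sin46° − 2150 − 1350 = 0 → O_y = 3500 − 2069.55 × 0.71934 = 2011 lb.

T = 2070 lb, O_x = 1438 lb, O_y = 2011 lb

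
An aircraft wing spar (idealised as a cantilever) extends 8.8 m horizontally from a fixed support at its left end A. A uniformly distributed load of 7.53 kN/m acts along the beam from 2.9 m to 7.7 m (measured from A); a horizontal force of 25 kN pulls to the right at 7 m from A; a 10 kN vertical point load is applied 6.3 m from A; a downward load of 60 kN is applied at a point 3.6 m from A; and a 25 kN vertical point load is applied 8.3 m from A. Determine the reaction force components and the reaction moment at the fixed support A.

Resultant of the distributed load: 7.53 × 4.8 = 36.144 kN at 5.3 m from A.
ΣF_x = 0: A_x + 25 = 0 → A_x = -25.00 kN.
ΣF_y = 0: A_y − 7.53·4.8 − 10 − 60 − 25 = 0 → A_y = 131.1 kN.
ΣM about A: M_A − (7.53·4.8)·5.3 − 10·6.3 − 60·3.6 − 25·8.3 = 0 → M_A = 678.1 kN·m.

A_x = -25.00 kN, A_y = 131.1 kN, M_A = 678.1 kN·m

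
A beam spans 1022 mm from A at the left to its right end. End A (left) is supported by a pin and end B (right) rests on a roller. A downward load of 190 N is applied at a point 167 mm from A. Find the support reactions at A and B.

A_x = 0, A_y = 159.0 N, B_y = 31.05 N

Taking moments about A: B_y·1022 − 190·167 = 0 → B_y = 31730/1022 = 31.047 ≈ 31.05 N.
ΣF_y = 0: A_y + 31.047 − 190 = 0 → A_y = 159.0 N.
ΣF_x = 0: no horizontal applied forces, so A_x = 0.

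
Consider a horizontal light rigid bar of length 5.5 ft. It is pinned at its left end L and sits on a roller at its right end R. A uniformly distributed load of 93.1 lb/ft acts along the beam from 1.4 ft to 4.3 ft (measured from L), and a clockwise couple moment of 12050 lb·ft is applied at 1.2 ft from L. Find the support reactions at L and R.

Resultant of the distributed load: 93.1 × 2.9 = 269.99 lb at 2.85 ft from L.
Moments about L: R_y·5.5 − (93.1·2.9)·2.85 − 12050 = 0 → R_y = 12819.4715/5.5 = 2330.81 ≈ 2331 lb.
ΣF_y = 0: L_y + 2330.81 − 93.1·2.9 = 0 → L_y = -2061 lb.
ΣF_x = 0: no horizontal applied forces, so L_x = 0.

L_x = 0, L_y = -2061 lb, R_y = 2331 lb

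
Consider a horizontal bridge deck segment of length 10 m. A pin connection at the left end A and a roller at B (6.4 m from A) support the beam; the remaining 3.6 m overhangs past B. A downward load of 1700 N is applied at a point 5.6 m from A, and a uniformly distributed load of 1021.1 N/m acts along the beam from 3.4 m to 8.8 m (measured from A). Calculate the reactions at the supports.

A_x = 0, A_y = 471.0 N, B_y = 6743 N

Resultant of the distributed load: 1021.1 × 5.4 = 5513.94 N at 6.1 m from A.
Moments about A: B_y·6.4 − 1700·5.6 − (1021.1·5.4)·6.1 = 0 → B_y = 43155.034/6.4 = 6742.97 ≈ 6743 N.
ΣF_y = 0: A_y + 6742.97 − 1700 − 1021.1·5.4 = 0 → A_y = 471.0 N.
ΣF_x = 0: no horizontal applied forces, so A_x = 0.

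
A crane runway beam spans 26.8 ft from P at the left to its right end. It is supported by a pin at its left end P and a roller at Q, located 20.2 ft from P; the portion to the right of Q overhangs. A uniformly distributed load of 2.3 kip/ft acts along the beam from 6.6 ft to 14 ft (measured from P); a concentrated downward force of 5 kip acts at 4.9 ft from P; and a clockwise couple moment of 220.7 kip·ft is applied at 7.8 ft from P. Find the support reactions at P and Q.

Resultant of the distributed load: 2.3 × 7.4 = 17.02 kip at 10.3 ft from P.
Taking moments about P: Q_y·20.2 − (2.3·7.4)·10.3 − 5·4.9 − 220.7 = 0 → Q_y = 420.506/20.2 = 20.8171 ≈ 20.82 kip.
ΣF_y = 0: P_y + 20.8171 − 2.3·7.4 − 5 = 0 → P_y = 1.203 kip.
ΣF_x = 0: no horizontal applied forces, so P_x = 0.

P_x = 0, P_y = 1.203 kip, Q_y = 20.82 kip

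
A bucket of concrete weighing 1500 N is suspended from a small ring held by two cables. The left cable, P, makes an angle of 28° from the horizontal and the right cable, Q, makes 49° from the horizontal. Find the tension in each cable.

T_P = 1010 N, T_Q = 1359 N

ΣF_x = 0: −T_P·cos28° + T_Q·cos49° = 0 → T_Q = 1.34584·T_P.
ΣF_y = 0: T_P·sin28° + T_Q·sin49° = 1500.
Substitute: T_P·(0.469472 + 1.34584·0.75471) = 1500 → T_P = 1009.97 ≈ 1010 N.
Then T_Q = 1.34584 × 1009.97 = 1359 N.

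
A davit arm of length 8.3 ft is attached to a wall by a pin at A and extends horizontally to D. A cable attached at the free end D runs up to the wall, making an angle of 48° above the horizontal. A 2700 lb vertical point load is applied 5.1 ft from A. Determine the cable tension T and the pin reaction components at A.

T = 2232 lb, A_x = 1494 lb, A_y = 1041 lb

ΣM about A: T·sin48°·8.3 − 2700·5.1 = 0 → T = 13770/(8.3·0.743145) = 2232.45 ≈ 2232 lb.
ΣF_x = 0: A_x − T·cos48° = 0 → A_x = 2232.45 × 0.669131 = 1494 lb.
ΣF_y = 0: A_y + T·sin48° − 2700 = 0 → A_y = 2700 − 2232.45 × 0.743145 = 1041 lb.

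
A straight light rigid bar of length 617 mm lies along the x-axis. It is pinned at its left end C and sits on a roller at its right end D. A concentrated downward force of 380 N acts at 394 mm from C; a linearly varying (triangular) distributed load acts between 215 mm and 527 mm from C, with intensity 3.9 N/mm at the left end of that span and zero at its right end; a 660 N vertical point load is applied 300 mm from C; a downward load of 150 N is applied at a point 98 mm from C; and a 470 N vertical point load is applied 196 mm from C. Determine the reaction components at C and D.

C_x = 0, C_y = 1217 N, D_y = 1051 N

Resultant of the triangular load: ½ × 3.9 × 312 = 608.4 N, acting at 319 mm from C (one-third of the span from the peak).
Moments about C: D_y·617 − 380·394 − (½·3.9·312)·319 − 660·300 − 150·98 − 470·196 = 0 → D_y = 648619.6/617 = 1051.25 ≈ 1051 N.
ΣF_y = 0: C_y + 1051.25 − 380 − ½·3.9·312 − 660 − 150 − 470 = 0 → C_y = 1217 N.
ΣF_x = 0: no horizontal applied forces, so C_x = 0.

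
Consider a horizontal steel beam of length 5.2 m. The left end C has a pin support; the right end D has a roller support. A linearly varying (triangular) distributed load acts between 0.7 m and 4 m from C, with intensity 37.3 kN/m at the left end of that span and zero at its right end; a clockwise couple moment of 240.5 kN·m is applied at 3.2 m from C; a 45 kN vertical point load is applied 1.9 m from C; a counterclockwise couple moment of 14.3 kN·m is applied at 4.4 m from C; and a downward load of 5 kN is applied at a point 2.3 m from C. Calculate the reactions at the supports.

C_x = 0, C_y = 28.09 kN, D_y = 83.46 kN

Resultant of the triangular load: ½ × 37.3 × 3.3 = 61.545 kN, acting at 1.8 m from C (one-third of the span from the peak).
Moments about C: D_y·5.2 − (½·37.3·3.3)·1.8 − 240.5 − 45·1.9 + 14.3 − 5·2.3 = 0 → D_y = 433.981/5.2 = 83.4579 ≈ 83.46 kN.
ΣF_y = 0: C_y + 83.4579 − ½·37.3·3.3 − 45 − 5 = 0 → C_y = 28.09 kN.
ΣF_x = 0: no horizontal applied forces, so C_x = 0.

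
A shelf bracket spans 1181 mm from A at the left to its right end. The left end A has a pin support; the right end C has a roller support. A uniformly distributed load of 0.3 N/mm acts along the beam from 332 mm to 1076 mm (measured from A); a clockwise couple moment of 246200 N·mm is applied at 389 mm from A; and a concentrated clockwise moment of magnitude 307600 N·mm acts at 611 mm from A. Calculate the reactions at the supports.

Resultant of the distributed load: 0.3 × 744 = 223.2 N at 704 mm from A.
Moments about A: C_y·1181 − (0.3·744)·704 − 246200 − 307600 = 0 → C_y = 710932.8/1181 = 601.975 ≈ 602.0 N.
ΣF_y = 0: A_y + 601.975 − 0.3·744 = 0 → A_y = -378.8 N.
ΣF_x = 0: no horizontal applied forces, so A_x = 0.

A_x = 0, A_y = -378.8 N, C_y = 602.0 N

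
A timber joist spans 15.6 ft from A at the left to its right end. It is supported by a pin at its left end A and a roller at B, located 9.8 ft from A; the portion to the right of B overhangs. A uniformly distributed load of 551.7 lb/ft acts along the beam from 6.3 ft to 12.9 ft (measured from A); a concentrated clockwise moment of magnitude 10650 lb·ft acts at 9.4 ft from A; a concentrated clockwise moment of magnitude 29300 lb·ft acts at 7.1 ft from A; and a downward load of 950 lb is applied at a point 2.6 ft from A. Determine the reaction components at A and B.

A_x = 0, A_y = -3304 lb, B_y = 7895 lb

Resultant of the distributed load: 551.7 × 6.6 = 3641.22 lb at 9.6 ft from A.
Taking moments about A: B_y·9.8 − (551.7·6.6)·9.6 − 10650 − 29300 − 950·2.6 = 0 → B_y = 77375.712/9.8 = 7895.48 ≈ 7895 lb.
ΣF_y = 0: A_y + 7895.48 − 551.7·6.6 − 950 = 0 → A_y = -3304 lb.
ΣF_x = 0: no horizontal applied forces, so A_x = 0.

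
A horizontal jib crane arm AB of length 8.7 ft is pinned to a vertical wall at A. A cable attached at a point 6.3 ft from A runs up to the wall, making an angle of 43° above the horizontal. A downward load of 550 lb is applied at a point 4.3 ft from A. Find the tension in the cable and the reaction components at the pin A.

ΣM about A: T·sin43°·6.3 − 550·4.3 = 0 → T = 2365/(6.3·0.681998) = 550.437 ≈ 550.4 lb.
ΣF_x = 0: A_x − T·cos43° = 0 → A_x = 550.437 × 0.731354 = 402.6 lb.
ΣF_y = 0: A_y + T·sin43° − 550 = 0 → A_y = 550 − 550.437 × 0.681998 = 174.6 lb.

T = 550.4 lb, A_x = 402.6 lb, A_y = 174.6 lb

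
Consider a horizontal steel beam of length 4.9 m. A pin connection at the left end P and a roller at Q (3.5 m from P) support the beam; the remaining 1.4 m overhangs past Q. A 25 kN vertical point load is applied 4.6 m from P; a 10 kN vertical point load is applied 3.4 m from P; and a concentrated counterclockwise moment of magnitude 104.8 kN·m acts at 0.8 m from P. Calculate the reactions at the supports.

ΣM about P: Q_y·3.5 − 25·4.6 − 10·3.4 + 104.8 = 0 → Q_y = 44.2/3.5 = 12.6286 ≈ 12.63 kN.
ΣF_y = 0: P_y + 12.6286 − 25 − 10 = 0 → P_y = 22.37 kN.
ΣF_x = 0: no horizontal applied forces, so P_x = 0.

P_x = 0, P_y = 22.37 kN, Q_y = 12.63 kN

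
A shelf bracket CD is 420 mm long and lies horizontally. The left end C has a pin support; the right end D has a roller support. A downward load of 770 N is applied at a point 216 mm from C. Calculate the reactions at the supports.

C_x = 0, C_y = 374.0 N, D_y = 396.0 N

Taking moments about C: D_y·420 − 770·216 = 0 → D_y = 166320/420 = 396.0 N.
ΣF_y = 0: C_y + 396 − 770 = 0 → C_y = 374.0 N.
ΣF_x = 0: no horizontal applied forces, so C_x = 0.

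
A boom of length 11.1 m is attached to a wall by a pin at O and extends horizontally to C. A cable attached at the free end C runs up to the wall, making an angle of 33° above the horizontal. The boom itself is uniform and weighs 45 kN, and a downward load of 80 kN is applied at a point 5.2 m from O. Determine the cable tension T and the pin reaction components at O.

T = 110.1 kN, O_x = 92.36 kN, O_y = 65.02 kN

ΣM about O: T·sin33°·11.1 − 45·5.55 − 80·5.2 = 0 → T = 665.75/(11.1·0.544639) = 110.123 ≈ 110.1 kN.
ΣF_x = 0: O_x − T·cos33° = 0 → O_x = 110.123 × 0.838671 = 92.36 kN.
ΣF_y = 0: O_y + T·sin33° − 45 − 80 = 0 → O_y = 125 − 110.123 × 0.544639 = 65.02 kN.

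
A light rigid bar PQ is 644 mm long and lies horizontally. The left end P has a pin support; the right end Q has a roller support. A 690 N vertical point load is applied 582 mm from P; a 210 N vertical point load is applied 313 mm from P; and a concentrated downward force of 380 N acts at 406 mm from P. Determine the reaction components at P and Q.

P_x = 0, P_y = 314.8 N, Q_y = 965.2 N

Taking moments about P: Q_y·644 − 690·582 − 210·313 − 380·406 = 0 → Q_y = 621590/644 = 965.202 ≈ 965.2 N.
ΣF_y = 0: P_y + 965.202 − 690 − 210 − 380 = 0 → P_y = 314.8 N.
ΣF_x = 0: no horizontal applied forces, so P_x = 0.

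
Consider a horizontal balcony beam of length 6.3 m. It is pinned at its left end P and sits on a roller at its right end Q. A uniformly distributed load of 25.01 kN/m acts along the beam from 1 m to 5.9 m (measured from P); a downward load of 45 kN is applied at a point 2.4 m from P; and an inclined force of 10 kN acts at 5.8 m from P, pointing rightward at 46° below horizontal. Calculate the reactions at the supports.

P_x = -6.947 kN, P_y = 83.87 kN, Q_y = 90.88 kN

Resultant of the distributed load: 25.01 × 4.9 = 122.549 kN at 3.45 m from P.
Moments about P: Q_y·6.3 − (25.01·4.9)·3.45 − 45·2.4 − 10·sin46°·5.8 = 0 → Q_y = 572.516/6.3 = 90.8756 ≈ 90.88 kN.
ΣF_y = 0: P_y + 90.8756 − 25.01·4.9 − 45 − 10·sin46° = 0 → P_y = 83.87 kN.
ΣF_x = 0: P_x + 10·cos46° = 0 → P_x = -6.947 kN.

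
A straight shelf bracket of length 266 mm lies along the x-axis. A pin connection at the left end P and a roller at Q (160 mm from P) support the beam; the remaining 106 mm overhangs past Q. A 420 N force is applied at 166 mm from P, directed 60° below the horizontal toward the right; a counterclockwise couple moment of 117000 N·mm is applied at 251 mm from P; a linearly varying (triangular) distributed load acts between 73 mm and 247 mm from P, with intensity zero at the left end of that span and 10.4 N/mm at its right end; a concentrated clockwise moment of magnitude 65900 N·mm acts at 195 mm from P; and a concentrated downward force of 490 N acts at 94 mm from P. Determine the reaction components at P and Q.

Resultant of the triangular load: ½ × 10.4 × 174 = 904.8 N, acting at 189 mm from P (one-third of the span from the peak).
Moments about P: Q_y·160 − 420·sin60°·166 + 117000 − (½·10.4·174)·189 − 65900 − 490·94 = 0 → Q_y = 226346/160 = 1414.66 ≈ 1415 N.
ΣF_y = 0: P_y + 1414.66 − 420·sin60° − ½·10.4·174 − 490 = 0 → P_y = 343.9 N.
ΣF_x = 0: P_x + 420·cos60° = 0 → P_x = -210.0 N.

P_x = -210.0 N, P_y = 343.9 N, Q_y = 1415 N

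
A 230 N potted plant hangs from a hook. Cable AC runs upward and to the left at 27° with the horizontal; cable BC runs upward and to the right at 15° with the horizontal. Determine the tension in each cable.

ΣF_x = 0: −T_AC·cos27° + T_BC·cos15° = 0 → T_BC = 0.922438·T_AC.
ΣF_y = 0: T_AC·sin27° + T_BC·sin15° = 230.
Substitute: T_AC·(0.45399 + 0.922438·0.258819) = 230 → T_AC = 332.018 ≈ 332.0 N.
Then T_BC = 0.922438 × 332.018 = 306.3 N.

T_AC = 332.0 N, T_BC = 306.3 N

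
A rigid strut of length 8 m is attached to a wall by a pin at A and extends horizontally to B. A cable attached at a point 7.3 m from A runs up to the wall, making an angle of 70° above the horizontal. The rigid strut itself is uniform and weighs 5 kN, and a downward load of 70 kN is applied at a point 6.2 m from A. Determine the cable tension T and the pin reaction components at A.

T = 66.18 kN, A_x = 22.64 kN, A_y = 12.81 kN

ΣM about A: T·sin70°·7.3 − 5·4 − 70·6.2 = 0 → T = 454/(7.3·0.939693) = 66.1831 ≈ 66.18 kN.
ΣF_x = 0: A_x − T·cos70° = 0 → A_x = 66.1831 × 0.34202 = 22.64 kN.
ΣF_y = 0: A_y + T·sin70° − 5 − 70 = 0 → A_y = 75 − 66.1831 × 0.939693 = 12.81 kN.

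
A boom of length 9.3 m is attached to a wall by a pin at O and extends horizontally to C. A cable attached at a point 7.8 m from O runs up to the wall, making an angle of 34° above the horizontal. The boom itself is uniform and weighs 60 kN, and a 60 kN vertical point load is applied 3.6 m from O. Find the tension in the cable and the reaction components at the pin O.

T = 113.5 kN, O_x = 94.09 kN, O_y = 56.54 kN

ΣM about O: T·sin34°·7.8 − 60·4.65 − 60·3.6 = 0 → T = 495/(7.8·0.559193) = 113.488 ≈ 113.5 kN.
ΣF_x = 0: O_x − T·cos34° = 0 → O_x = 113.488 × 0.829038 = 94.09 kN.
ΣF_y = 0: O_y + T·sin34° − 60 − 60 = 0 → O_y = 120 − 113.488 × 0.559193 = 56.54 kN.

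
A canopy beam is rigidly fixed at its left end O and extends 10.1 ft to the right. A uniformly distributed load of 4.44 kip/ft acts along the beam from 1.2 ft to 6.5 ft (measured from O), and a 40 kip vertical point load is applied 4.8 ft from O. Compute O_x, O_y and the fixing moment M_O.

O_x = 0, O_y = 63.53 kip, M_O = 282.6 kip·ft

Resultant of the distributed load: 4.44 × 5.3 = 23.532 kip at 3.85 ft from O.
ΣF_x = 0: O_x = 0.
ΣF_y = 0: O_y − 4.44·5.3 − 40 = 0 → O_y = 63.53 kip.
ΣM about O: M_O − (4.44·5.3)·3.85 − 40·4.8 = 0 → M_O = 282.6 kip·ft.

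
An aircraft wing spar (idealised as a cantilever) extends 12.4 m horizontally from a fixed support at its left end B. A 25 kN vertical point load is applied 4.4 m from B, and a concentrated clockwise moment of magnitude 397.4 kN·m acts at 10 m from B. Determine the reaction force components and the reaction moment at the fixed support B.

ΣF_x = 0: B_x = 0.
ΣF_y = 0: B_y − 25 = 0 → B_y = 25.00 kN.
ΣM about B: M_B − 25·4.4 − 397.4 = 0 → M_B = 507.4 kN·m.

B_x = 0, B_y = 25.00 kN, M_B = 507.4 kN·m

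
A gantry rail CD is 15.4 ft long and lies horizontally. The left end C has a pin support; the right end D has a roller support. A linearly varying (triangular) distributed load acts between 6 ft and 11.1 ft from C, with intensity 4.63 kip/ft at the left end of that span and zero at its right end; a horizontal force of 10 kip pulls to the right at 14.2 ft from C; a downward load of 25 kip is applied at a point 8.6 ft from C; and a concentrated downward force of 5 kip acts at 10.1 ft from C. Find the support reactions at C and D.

C_x = -10.00 kip, C_y = 18.66 kip, D_y = 23.14 kip

Resultant of the triangular load: ½ × 4.63 × 5.1 = 11.8065 kip, acting at 7.7 ft from C (one-third of the span from the peak).
ΣM about C: D_y·15.4 − (½·4.63·5.1)·7.7 − 25·8.6 − 5·10.1 = 0 → D_y = 356.41005/15.4 = 23.1435 ≈ 23.14 kip.
ΣF_y = 0: C_y + 23.1435 − ½·4.63·5.1 − 25 − 5 = 0 → C_y = 18.66 kip.
ΣF_x = 0: C_x + 10 = 0 → C_x = -10.00 kip.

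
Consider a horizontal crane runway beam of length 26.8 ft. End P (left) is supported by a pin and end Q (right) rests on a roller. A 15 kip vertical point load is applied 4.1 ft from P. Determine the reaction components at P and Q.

P_x = 0, P_y = 12.71 kip, Q_y = 2.295 kip

ΣM about P: Q_y·26.8 − 15·4.1 = 0 → Q_y = 61.5/26.8 = 2.29478 ≈ 2.295 kip.
ΣF_y = 0: P_y + 2.29478 − 15 = 0 → P_y = 12.71 kip.
ΣF_x = 0: no horizontal applied forces, so P_x = 0.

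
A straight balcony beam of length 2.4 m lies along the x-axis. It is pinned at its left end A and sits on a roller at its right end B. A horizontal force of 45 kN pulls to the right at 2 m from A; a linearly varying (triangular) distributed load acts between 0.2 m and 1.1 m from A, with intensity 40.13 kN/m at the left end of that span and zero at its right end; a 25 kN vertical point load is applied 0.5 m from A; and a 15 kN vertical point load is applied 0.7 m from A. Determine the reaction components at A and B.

Resultant of the triangular load: ½ × 40.13 × 0.9 = 18.0585 kN, acting at 0.5 m from A (one-third of the span from the peak).
ΣM about A: B_y·2.4 − (½·40.13·0.9)·0.5 − 25·0.5 − 15·0.7 = 0 → B_y = 32.02925/2.4 = 13.3455 ≈ 13.35 kN.
ΣF_y = 0: A_y + 13.3455 − ½·40.13·0.9 − 25 − 15 = 0 → A_y = 44.71 kN.
ΣF_x = 0: A_x + 45 = 0 → A_x = -45.00 kN.

A_x = -45.00 kN, A_y = 44.71 kN, B_y = 13.35 kN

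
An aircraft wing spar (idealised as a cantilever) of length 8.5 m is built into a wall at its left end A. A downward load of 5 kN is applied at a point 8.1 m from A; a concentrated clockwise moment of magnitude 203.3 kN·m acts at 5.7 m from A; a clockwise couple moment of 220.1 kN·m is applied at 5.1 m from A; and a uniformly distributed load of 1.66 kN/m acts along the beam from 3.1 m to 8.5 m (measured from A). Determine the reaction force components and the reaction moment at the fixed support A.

A_x = 0, A_y = 13.96 kN, M_A = 515.9 kN·m

Resultant of the distributed load: 1.66 × 5.4 = 8.964 kN at 5.8 m from A.
ΣF_x = 0: A_x = 0.
ΣF_y = 0: A_y − 5 − 1.66·5.4 = 0 → A_y = 13.96 kN.
ΣM about A: M_A − 5·8.1 − 203.3 − 220.1 − (1.66·5.4)·5.8 = 0 → M_A = 515.9 kN·m.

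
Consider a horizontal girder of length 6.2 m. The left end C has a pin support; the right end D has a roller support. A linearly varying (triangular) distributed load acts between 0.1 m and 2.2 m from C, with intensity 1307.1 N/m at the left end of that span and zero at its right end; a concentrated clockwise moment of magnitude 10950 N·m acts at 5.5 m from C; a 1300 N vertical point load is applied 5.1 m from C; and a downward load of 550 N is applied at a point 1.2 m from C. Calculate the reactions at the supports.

Resultant of the triangular load: ½ × 1307.1 × 2.1 = 1372.455 N, acting at 0.8 m from C (one-third of the span from the peak).
Taking moments about C: D_y·6.2 − (½·1307.1·2.1)·0.8 − 10950 − 1300·5.1 − 550·1.2 = 0 → D_y = 19337.964/6.2 = 3119.03 ≈ 3119 N.
ΣF_y = 0: C_y + 3119.03 − ½·1307.1·2.1 − 1300 − 550 = 0 → C_y = 103.4 N.
ΣF_x = 0: no horizontal applied forces, so C_x = 0.

C_x = 0, C_y = 103.4 N, D_y = 3119 N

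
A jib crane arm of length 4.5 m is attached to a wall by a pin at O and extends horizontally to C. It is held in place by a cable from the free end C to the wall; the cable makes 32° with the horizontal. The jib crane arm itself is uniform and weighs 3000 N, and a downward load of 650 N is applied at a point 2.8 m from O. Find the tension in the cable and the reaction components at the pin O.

T = 3594 N, O_x = 3048 N, O_y = 1746 N

ΣM about O: T·sin32°·4.5 − 3000·2.25 − 650·2.8 = 0 → T = 8570/(4.5·0.529919) = 3593.84 ≈ 3594 N.
ΣF_x = 0: O_x − T·cos32° = 0 → O_x = 3593.84 × 0.848048 = 3048 N.
ΣF_y = 0: O_y + T·sin32° − 3000 − 650 = 0 → O_y = 3650 − 3593.84 × 0.529919 = 1746 N.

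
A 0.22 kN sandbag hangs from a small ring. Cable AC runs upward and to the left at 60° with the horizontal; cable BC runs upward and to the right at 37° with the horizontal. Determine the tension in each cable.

T_AC = 0.1770 kN, T_BC = 0.1108 kN

ΣF_x = 0: −T_AC·cos60° + T_BC·cos37° = 0 → T_BC = 0.626068·T_AC.
ΣF_y = 0: T_AC·sin60° + T_BC·sin37° = 0.22.
Substitute: T_AC·(0.866025 + 0.626068·0.601815) = 0.22 → T_AC = 0.177019 ≈ 0.1770 kN.
Then T_BC = 0.626068 × 0.177019 = 0.1108 kN.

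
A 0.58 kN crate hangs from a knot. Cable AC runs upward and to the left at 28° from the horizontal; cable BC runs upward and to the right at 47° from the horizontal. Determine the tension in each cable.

ΣF_x = 0: −T_AC·cos28° + T_BC·cos47° = 0 → T_BC = 1.29465·T_AC.
ΣF_y = 0: T_AC·sin28° + T_BC·sin47° = 0.58.
Substitute: T_AC·(0.469472 + 1.29465·0.731354) = 0.58 → T_AC = 0.409512 ≈ 0.4095 kN.
Then T_BC = 1.29465 × 0.409512 = 0.5302 kN.

T_AC = 0.4095 kN, T_BC = 0.5302 kN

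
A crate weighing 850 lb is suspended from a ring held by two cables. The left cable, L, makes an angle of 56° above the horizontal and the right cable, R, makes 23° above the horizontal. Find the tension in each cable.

ΣF_x = 0: −T_L·cos56° + T_R·cos23° = 0 → T_R = 0.607485·T_L.
ΣF_y = 0: T_L·sin56° + T_R·sin23° = 850.
Substitute: T_L·(0.829038 + 0.607485·0.390731) = 850 → T_L = 797.073 ≈ 797.1 lb.
Then T_R = 0.607485 × 797.073 = 484.2 lb.

T_L = 797.1 lb, T_R = 484.2 lb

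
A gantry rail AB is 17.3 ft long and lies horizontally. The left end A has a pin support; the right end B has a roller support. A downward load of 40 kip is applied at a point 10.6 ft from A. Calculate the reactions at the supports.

Moments about A: B_y·17.3 − 40·10.6 = 0 → B_y = 424/17.3 = 24.5087 ≈ 24.51 kip.
ΣF_y = 0: A_y + 24.5087 − 40 = 0 → A_y = 15.49 kip.
ΣF_x = 0: no horizontal applied forces, so A_x = 0.

A_x = 0, A_y = 15.49 kip, B_y = 24.51 kip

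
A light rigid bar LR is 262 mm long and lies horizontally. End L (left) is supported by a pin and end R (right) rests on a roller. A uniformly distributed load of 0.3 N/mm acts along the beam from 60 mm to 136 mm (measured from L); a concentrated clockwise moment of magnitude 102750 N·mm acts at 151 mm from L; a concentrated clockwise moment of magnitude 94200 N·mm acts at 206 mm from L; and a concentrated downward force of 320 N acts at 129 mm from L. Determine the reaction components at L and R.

L_x = 0, L_y = -575.0 N, R_y = 917.8 N

Resultant of the distributed load: 0.3 × 76 = 22.8 N at 98 mm from L.
Taking moments about L: R_y·262 − (0.3·76)·98 − 102750 − 94200 − 320·129 = 0 → R_y = 240464.4/262 = 917.803 ≈ 917.8 N.
ΣF_y = 0: L_y + 917.803 − 0.3·76 − 320 = 0 → L_y = -575.0 N.
ΣF_x = 0: no horizontal applied forces, so L_x = 0.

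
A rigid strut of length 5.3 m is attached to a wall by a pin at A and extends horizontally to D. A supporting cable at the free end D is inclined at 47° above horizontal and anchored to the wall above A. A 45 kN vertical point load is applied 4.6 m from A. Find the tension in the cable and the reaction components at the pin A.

T = 53.40 kN, A_x = 36.42 kN, A_y = 5.943 kN

ΣM about A: T·sin47°·5.3 − 45·4.6 = 0 → T = 207/(5.3·0.731354) = 53.4031 ≈ 53.40 kN.
ΣF_x = 0: A_x − T·cos47° = 0 → A_x = 53.4031 × 0.681998 = 36.42 kN.
ΣF_y = 0: A_y + T·sin47° − 45 = 0 → A_y = 45 − 53.4031 × 0.731354 = 5.943 kN.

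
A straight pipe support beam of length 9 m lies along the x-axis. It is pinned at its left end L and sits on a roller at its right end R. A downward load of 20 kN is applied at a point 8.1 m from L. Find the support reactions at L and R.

Taking moments about L: R_y·9 − 20·8.1 = 0 → R_y = 162/9 = 18.00 kN.
ΣF_y = 0: L_y + 18 − 20 = 0 → L_y = 2.000 kN.
ΣF_x = 0: no horizontal applied forces, so L_x = 0.

L_x = 0, L_y = 2.000 kN, R_y = 18.00 kN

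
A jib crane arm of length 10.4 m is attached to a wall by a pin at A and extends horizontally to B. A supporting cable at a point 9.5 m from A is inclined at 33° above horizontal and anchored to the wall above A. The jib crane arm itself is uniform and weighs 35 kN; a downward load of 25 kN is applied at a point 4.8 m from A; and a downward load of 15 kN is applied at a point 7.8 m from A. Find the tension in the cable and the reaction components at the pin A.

ΣM about A: T·sin33°·9.5 − 35·5.2 − 25·4.8 − 15·7.8 = 0 → T = 419/(9.5·0.544639) = 80.9807 ≈ 80.98 kN.
ΣF_x = 0: A_x − T·cos33° = 0 → A_x = 80.9807 × 0.838671 = 67.92 kN.
ΣF_y = 0: A_y + T·sin33° − 35 − 25 − 15 = 0 → A_y = 75 − 80.9807 × 0.544639 = 30.89 kN.

T = 80.98 kN, A_x = 67.92 kN, A_y = 30.89 kN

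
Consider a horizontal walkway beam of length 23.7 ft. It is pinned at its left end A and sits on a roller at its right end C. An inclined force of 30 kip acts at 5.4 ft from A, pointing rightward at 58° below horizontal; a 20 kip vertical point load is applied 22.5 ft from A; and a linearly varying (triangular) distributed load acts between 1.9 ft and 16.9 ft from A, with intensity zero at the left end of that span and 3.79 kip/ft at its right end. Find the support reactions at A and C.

A_x = -15.90 kip, A_y = 34.81 kip, C_y = 39.06 kip

Resultant of the triangular load: ½ × 3.79 × 15 = 28.425 kip, acting at 11.9 ft from A (one-third of the span from the peak).
Moments about A: C_y·23.7 − 30·sin58°·5.4 − 20·22.5 − (½·3.79·15)·11.9 = 0 → C_y = 925.641/23.7 = 39.0566 ≈ 39.06 kip.
ΣF_y = 0: A_y + 39.0566 − 30·sin58° − 20 − ½·3.79·15 = 0 → A_y = 34.81 kip.
ΣF_x = 0: A_x + 30·cos58° = 0 → A_x = -15.90 kip.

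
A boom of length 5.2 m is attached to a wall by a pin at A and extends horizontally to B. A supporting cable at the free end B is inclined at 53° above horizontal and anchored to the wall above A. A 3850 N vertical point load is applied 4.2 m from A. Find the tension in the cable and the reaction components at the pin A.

ΣM about A: T·sin53°·5.2 − 3850·4.2 = 0 → T = 16170/(5.2·0.798636) = 3893.66 ≈ 3894 N.
ΣF_x = 0: A_x − T·cos53° = 0 → A_x = 3893.66 × 0.601815 = 2343 N.
ΣF_y = 0: A_y + T·sin53° − 3850 = 0 → A_y = 3850 − 3893.66 × 0.798636 = 740.4 N.

T = 3894 N, A_x = 2343 N, A_y = 740.4 N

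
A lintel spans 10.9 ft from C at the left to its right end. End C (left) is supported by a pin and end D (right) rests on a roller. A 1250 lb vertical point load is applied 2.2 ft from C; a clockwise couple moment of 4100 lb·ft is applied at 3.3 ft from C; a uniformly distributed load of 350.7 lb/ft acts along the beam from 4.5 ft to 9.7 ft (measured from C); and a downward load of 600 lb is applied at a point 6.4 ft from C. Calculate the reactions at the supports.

Resultant of the distributed load: 350.7 × 5.2 = 1823.64 lb at 7.1 ft from C.
Moments about C: D_y·10.9 − 1250·2.2 − 4100 − (350.7·5.2)·7.1 − 600·6.4 = 0 → D_y = 23637.844/10.9 = 2168.61 ≈ 2169 lb.
ΣF_y = 0: C_y + 2168.61 − 1250 − 350.7·5.2 − 600 = 0 → C_y = 1505 lb.
ΣF_x = 0: no horizontal applied forces, so C_x = 0.

C_x = 0, C_y = 1505 lb, D_y = 2169 lb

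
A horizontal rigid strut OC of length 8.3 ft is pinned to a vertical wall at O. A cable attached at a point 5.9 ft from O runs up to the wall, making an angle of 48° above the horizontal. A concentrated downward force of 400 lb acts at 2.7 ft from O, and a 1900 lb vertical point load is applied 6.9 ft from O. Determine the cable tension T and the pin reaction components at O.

T = 3236 lb, O_x = 2166 lb, O_y = -105.1 lb

ΣM about O: T·sin48°·5.9 − 400·2.7 − 1900·6.9 = 0 → T = 14190/(5.9·0.743145) = 3236.36 ≈ 3236 lb.
ΣF_x = 0: O_x − T·cos48° = 0 → O_x = 3236.36 × 0.669131 = 2166 lb.
ΣF_y = 0: O_y + T·sin48° − 400 − 1900 = 0 → O_y = 2300 − 3236.36 × 0.743145 = -105.1 lb.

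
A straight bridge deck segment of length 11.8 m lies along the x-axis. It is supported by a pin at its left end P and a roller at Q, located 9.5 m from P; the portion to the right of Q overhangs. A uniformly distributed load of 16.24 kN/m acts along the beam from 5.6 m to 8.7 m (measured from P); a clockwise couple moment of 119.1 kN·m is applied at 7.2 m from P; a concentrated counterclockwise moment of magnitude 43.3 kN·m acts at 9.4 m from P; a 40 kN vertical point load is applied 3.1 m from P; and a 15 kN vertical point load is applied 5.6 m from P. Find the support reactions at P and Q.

P_x = 0, P_y = 37.58 kN, Q_y = 67.76 kN

Resultant of the distributed load: 16.24 × 3.1 = 50.344 kN at 7.15 m from P.
Moments about P: Q_y·9.5 − (16.24·3.1)·7.15 − 119.1 + 43.3 − 40·3.1 − 15·5.6 = 0 → Q_y = 643.7596/9.5 = 67.7642 ≈ 67.76 kN.
ΣF_y = 0: P_y + 67.7642 − 16.24·3.1 − 40 − 15 = 0 → P_y = 37.58 kN.
ΣF_x = 0: no horizontal applied forces, so P_x = 0.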